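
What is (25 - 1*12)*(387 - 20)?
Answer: 4771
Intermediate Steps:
(25 - 1*12)*(387 - 20) = (25 - 12)*367 = 13*367 = 4771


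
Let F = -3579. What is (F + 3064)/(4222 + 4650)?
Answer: -515/8872 ≈ -0.058048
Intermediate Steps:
(F + 3064)/(4222 + 4650) = (-3579 + 3064)/(4222 + 4650) = -515/8872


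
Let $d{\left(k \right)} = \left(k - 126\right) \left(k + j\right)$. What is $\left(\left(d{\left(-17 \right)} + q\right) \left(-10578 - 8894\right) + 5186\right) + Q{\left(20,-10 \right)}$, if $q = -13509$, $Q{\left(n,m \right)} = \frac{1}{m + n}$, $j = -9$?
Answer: $\frac{1906555381}{10} \approx 1.9066 \cdot 10^{8}$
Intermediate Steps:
$d{\left(k \right)} = \left(-126 + k\right) \left(-9 + k\right)$ ($d{\left(k \right)} = \left(k - 126\right) \left(k - 9\right) = \left(-126 + k\right) \left(-9 + k\right)$)
$\left(\left(d{\left(-17 \right)} + q\right) \left(-10578 - 8894\right) + 5186\right) + Q{\left(20,-10 \right)} = \left(\left(\left(1134 + \left(-17\right)^{2} - -2295\right) - 13509\right) \left(-10578 - 8894\right) + 5186\right) + \frac{1}{-10 + 20} = \left(\left(\left(1134 + 289 + 2295\right) - 13509\right) \left(-19472\right) + 5186\right) + \frac{1}{10} = \left(\left(3718 - 13509\right) \left(-19472\right) + 5186\right) + \frac{1}{10} = \left(\left(-9791\right) \left(-19472\right) + 5186\right) + \frac{1}{10} = \left(190650352 + 5186\right) + \frac{1}{10} = 190655538 + \frac{1}{10} = \frac{1906555381}{10}$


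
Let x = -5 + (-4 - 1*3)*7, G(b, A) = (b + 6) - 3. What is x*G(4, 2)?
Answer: -378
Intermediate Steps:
G(b, A) = 3 + b (G(b, A) = (6 + b) - 3 = 3 + b)
x = -54 (x = -5 + (-4 - 3)*7 = -5 - 7*7 = -5 - 49 = -54)
x*G(4, 2) = -54*(3 + 4) = -54*7 = -378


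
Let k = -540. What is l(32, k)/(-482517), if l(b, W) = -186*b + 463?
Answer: 5489/482517 ≈ 0.011376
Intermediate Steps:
l(b, W) = 463 - 186*b
l(32, k)/(-482517) = (463 - 186*32)/(-482517) = (463 - 5952)*(-1/482517) = -5489*(-1/482517) = 5489/482517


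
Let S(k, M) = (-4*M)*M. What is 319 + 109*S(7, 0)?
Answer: 319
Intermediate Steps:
S(k, M) = -4*M**2
319 + 109*S(7, 0) = 319 + 109*(-4*0**2) = 319 + 109*(-4*0) = 319 + 109*0 = 319 + 0 = 319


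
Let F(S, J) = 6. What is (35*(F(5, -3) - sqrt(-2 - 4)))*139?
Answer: 29190 - 4865*I*sqrt(6) ≈ 29190.0 - 11917.0*I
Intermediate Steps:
(35*(F(5, -3) - sqrt(-2 - 4)))*139 = (35*(6 - sqrt(-2 - 4)))*139 = (35*(6 - sqrt(-6)))*139 = (35*(6 - I*sqrt(6)))*139 = (210 - 35*I*sqrt(6))*139 = 29190 - 4865*I*sqrt(6)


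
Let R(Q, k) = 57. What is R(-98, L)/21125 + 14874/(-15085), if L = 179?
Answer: -62670681/63734125 ≈ -0.98331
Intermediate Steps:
R(-98, L)/21125 + 14874/(-15085) = 57/21125 + 14874/(-15085) = 57*(1/21125) + 14874*(-1/15085) = 57/21125 - 14874/15085 = -62670681/63734125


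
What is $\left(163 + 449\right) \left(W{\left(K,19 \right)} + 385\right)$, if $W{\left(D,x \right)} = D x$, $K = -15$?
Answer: $61200$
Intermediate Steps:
$\left(163 + 449\right) \left(W{\left(K,19 \right)} + 385\right) = \left(163 + 449\right) \left(\left(-15\right) 19 + 385\right) = 612 \left(-285 + 385\right) = 612 \cdot 100 = 61200$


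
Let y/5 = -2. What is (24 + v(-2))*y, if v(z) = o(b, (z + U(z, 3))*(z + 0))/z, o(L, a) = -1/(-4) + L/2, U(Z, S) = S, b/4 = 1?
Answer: -915/4 ≈ -228.75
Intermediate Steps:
y = -10 (y = 5*(-2) = -10)
b = 4 (b = 4*1 = 4)
o(L, a) = 1/4 + L/2 (o(L, a) = -1*(-1/4) + L*(1/2) = 1/4 + L/2)
v(z) = 9/(4*z) (v(z) = (1/4 + (1/2)*4)/z = (1/4 + 2)/z = 9/(4*z))
(24 + v(-2))*y = (24 + (9/4)/(-2))*(-10) = (24 + (9/4)*(-1/2))*(-10) = (24 - 9/8)*(-10) = (183/8)*(-10) = -915/4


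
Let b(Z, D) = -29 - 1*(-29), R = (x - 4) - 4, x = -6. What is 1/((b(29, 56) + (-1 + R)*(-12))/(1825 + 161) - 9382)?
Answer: -331/3105412 ≈ -0.00010659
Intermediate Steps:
R = -14 (R = (-6 - 4) - 4 = -10 - 4 = -14)
b(Z, D) = 0 (b(Z, D) = -29 + 29 = 0)
1/((b(29, 56) + (-1 + R)*(-12))/(1825 + 161) - 9382) = 1/((0 + (-1 - 14)*(-12))/(1825 + 161) - 9382) = 1/((0 - 15*(-12))/1986 - 9382) = 1/((0 + 180)*(1/1986) - 9382) = 1/(180*(1/1986) - 9382) = 1/(30/331 - 9382) = 1/(-3105412/331) = -331/3105412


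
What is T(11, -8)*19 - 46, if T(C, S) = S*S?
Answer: 1170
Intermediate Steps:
T(C, S) = S²
T(11, -8)*19 - 46 = (-8)²*19 - 46 = 64*19 - 46 = 1216 - 46 = 1170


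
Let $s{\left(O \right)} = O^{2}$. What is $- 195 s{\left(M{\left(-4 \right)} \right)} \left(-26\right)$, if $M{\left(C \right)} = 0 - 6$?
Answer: $182520$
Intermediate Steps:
$M{\left(C \right)} = -6$ ($M{\left(C \right)} = 0 - 6 = -6$)
$- 195 s{\left(M{\left(-4 \right)} \right)} \left(-26\right) = - 195 \left(-6\right)^{2} \left(-26\right) = \left(-195\right) 36 \left(-26\right) = \left(-7020\right) \left(-26\right) = 182520$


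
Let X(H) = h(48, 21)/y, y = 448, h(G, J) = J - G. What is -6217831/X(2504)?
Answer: 2785588288/27 ≈ 1.0317e+8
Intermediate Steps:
X(H) = -27/448 (X(H) = (21 - 1*48)/448 = (21 - 48)*(1/448) = -27*1/448 = -27/448)
-6217831/X(2504) = -6217831/(-27/448) = -6217831*(-448/27) = 2785588288/27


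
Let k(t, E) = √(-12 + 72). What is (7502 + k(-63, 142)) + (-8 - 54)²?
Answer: 11346 + 2*√15 ≈ 11354.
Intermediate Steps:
k(t, E) = 2*√15 (k(t, E) = √60 = 2*√15)
(7502 + k(-63, 142)) + (-8 - 54)² = (7502 + 2*√15) + (-8 - 54)² = (7502 + 2*√15) + (-62)² = (7502 + 2*√15) + 3844 = 11346 + 2*√15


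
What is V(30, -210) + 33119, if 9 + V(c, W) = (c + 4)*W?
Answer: 25970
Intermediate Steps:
V(c, W) = -9 + W*(4 + c) (V(c, W) = -9 + (c + 4)*W = -9 + (4 + c)*W = -9 + W*(4 + c))
V(30, -210) + 33119 = (-9 + 4*(-210) - 210*30) + 33119 = (-9 - 840 - 6300) + 33119 = -7149 + 33119 = 25970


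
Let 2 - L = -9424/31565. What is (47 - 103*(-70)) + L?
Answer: 229139759/31565 ≈ 7259.3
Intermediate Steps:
L = 72554/31565 (L = 2 - (-9424)/31565 = 2 - 1*(-9424/31565) = 2 + 9424/31565 = 72554/31565 ≈ 2.2986)
(47 - 103*(-70)) + L = (47 - 103*(-70)) + 72554/31565 = (47 + 7210) + 72554/31565 = 7257 + 72554/31565 = 229139759/31565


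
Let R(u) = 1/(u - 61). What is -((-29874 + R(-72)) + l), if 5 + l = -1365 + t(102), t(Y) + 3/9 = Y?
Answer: 12425794/399 ≈ 31142.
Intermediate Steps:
t(Y) = -⅓ + Y
l = -3805/3 (l = -5 + (-1365 + (-⅓ + 102)) = -5 + (-1365 + 305/3) = -5 - 3790/3 = -3805/3 ≈ -1268.3)
R(u) = 1/(-61 + u)
-((-29874 + R(-72)) + l) = -((-29874 + 1/(-61 - 72)) - 3805/3) = -((-29874 + 1/(-133)) - 3805/3) = -((-29874 - 1/133) - 3805/3) = -(-3973243/133 - 3805/3) = -1*(-12425794/399) = 12425794/399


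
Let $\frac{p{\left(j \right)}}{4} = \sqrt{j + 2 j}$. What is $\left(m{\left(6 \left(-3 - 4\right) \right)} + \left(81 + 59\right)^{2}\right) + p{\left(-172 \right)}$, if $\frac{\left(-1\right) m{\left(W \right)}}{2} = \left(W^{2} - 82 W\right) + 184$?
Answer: $8816 + 8 i \sqrt{129} \approx 8816.0 + 90.863 i$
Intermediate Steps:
$m{\left(W \right)} = -368 - 2 W^{2} + 164 W$ ($m{\left(W \right)} = - 2 \left(\left(W^{2} - 82 W\right) + 184\right) = - 2 \left(184 + W^{2} - 82 W\right) = -368 - 2 W^{2} + 164 W$)
$p{\left(j \right)} = 4 \sqrt{3} \sqrt{j}$ ($p{\left(j \right)} = 4 \sqrt{j + 2 j} = 4 \sqrt{3 j} = 4 \sqrt{3} \sqrt{j}$)
$\left(m{\left(6 \left(-3 - 4\right) \right)} + \left(81 + 59\right)^{2}\right) + p{\left(-172 \right)} = \left(\left(-368 - 2 \left(6 \left(-3 - 4\right)\right)^{2} + 164 \cdot 6 \left(-3 - 4\right)\right) + \left(81 + 59\right)^{2}\right) + 4 \sqrt{3} \sqrt{-172} = \left(\left(-368 - 2 \left(6 \left(-7\right)\right)^{2} + 164 \cdot 6 \left(-7\right)\right) + 140^{2}\right) + 4 \sqrt{3} \cdot 2 i \sqrt{43} = \left(\left(-368 - 2 \left(-42\right)^{2} + 164 \left(-42\right)\right) + 19600\right) + 8 i \sqrt{129} = \left(\left(-368 - 3528 - 6888\right) + 19600\right) + 8 i \sqrt{129} = \left(-10784 + 19600\right) + 8 i \sqrt{129} = 8816 + 8 i \sqrt{129}$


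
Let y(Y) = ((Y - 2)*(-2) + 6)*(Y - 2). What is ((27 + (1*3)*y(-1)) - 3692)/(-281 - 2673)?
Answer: 539/422 ≈ 1.2773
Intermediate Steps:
y(Y) = (-2 + Y)*(10 - 2*Y) (y(Y) = ((-2 + Y)*(-2) + 6)*(-2 + Y) = ((4 - 2*Y) + 6)*(-2 + Y) = (10 - 2*Y)*(-2 + Y) = (-2 + Y)*(10 - 2*Y))
((27 + (1*3)*y(-1)) - 3692)/(-281 - 2673) = ((27 + (1*3)*(-20 - 2*(-1)² + 14*(-1))) - 3692)/(-281 - 2673) = ((27 + 3*(-20 - 2*1 - 14)) - 3692)/(-2954) = ((27 + 3*(-20 - 2 - 14)) - 3692)*(-1/2954) = ((27 + 3*(-36)) - 3692)*(-1/2954) = ((27 - 108) - 3692)*(-1/2954) = (-81 - 3692)*(-1/2954) = -3773*(-1/2954) = 539/422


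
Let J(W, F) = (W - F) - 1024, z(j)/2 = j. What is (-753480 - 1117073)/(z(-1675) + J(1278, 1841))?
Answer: 1870553/4937 ≈ 378.88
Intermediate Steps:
z(j) = 2*j
J(W, F) = -1024 + W - F
(-753480 - 1117073)/(z(-1675) + J(1278, 1841)) = (-753480 - 1117073)/(2*(-1675) + (-1024 + 1278 - 1*1841)) = -1870553/(-3350 + (-1024 + 1278 - 1841)) = -1870553/(-3350 - 1587) = -1870553/(-4937) = -1870553*(-1/4937) = 1870553/4937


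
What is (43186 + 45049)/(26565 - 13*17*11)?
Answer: 88235/24134 ≈ 3.6560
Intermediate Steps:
(43186 + 45049)/(26565 - 13*17*11) = 88235/(26565 - 221*11) = 88235/(26565 - 2431) = 88235/24134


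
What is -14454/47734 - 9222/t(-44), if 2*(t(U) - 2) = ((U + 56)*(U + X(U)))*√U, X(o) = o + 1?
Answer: -21771718512/71537155775 - 2406942*I*√11/2997325 ≈ -0.30434 - 2.6633*I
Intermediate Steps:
X(o) = 1 + o
t(U) = 2 + √U*(1 + 2*U)*(56 + U)/2 (t(U) = 2 + (((U + 56)*(U + (1 + U)))*√U)/2 = 2 + (((56 + U)*(1 + 2*U))*√U)/2 = 2 + (((1 + 2*U)*(56 + U))*√U)/2 = 2 + (√U*(1 + 2*U)*(56 + U))/2 = 2 + √U*(1 + 2*U)*(56 + U)/2)
-14454/47734 - 9222/t(-44) = -14454/47734 - 9222/(2 + (-44)^(5/2) + 28*√(-44) + 113*(-44)^(3/2)/2) = -14454*1/47734 - 9222/(2 + 3872*I*√11 + 28*(2*I*√11) + 113*(-88*I*√11)/2) = -7227/23867 - 9222/(2 + 3872*I*√11 + 56*I*√11 - 4972*I*√11) = -7227/23867 - 9222/(2 - 1044*I*√11)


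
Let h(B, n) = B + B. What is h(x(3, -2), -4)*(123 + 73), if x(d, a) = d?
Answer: 1176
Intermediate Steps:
h(B, n) = 2*B
h(x(3, -2), -4)*(123 + 73) = (2*3)*(123 + 73) = 6*196 = 1176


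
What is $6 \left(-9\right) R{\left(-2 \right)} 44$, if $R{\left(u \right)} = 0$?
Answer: $0$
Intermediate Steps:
$6 \left(-9\right) R{\left(-2 \right)} 44 = 6 \left(-9\right) 0 \cdot 44 = \left(-54\right) 0 \cdot 44 = 0 \cdot 44 = 0$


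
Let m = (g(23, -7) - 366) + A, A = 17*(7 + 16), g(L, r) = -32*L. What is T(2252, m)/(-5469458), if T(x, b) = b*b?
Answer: -505521/5469458 ≈ -0.092426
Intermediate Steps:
A = 391 (A = 17*23 = 391)
m = -711 (m = (-32*23 - 366) + 391 = (-736 - 366) + 391 = -1102 + 391 = -711)
T(x, b) = b²
T(2252, m)/(-5469458) = (-711)²/(-5469458) = 505521*(-1/5469458) = -505521/5469458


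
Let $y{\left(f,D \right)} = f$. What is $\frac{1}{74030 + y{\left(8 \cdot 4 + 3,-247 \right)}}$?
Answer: $\frac{1}{74065} \approx 1.3502 \cdot 10^{-5}$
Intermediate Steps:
$\frac{1}{74030 + y{\left(8 \cdot 4 + 3,-247 \right)}} = \frac{1}{74030 + \left(8 \cdot 4 + 3\right)} = \frac{1}{74030 + \left(32 + 3\right)} = \frac{1}{74030 + 35} = \frac{1}{74065}$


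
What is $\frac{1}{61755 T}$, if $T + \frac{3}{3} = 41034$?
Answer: $\frac{1}{2533992915} \approx 3.9463 \cdot 10^{-10}$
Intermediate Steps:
$T = 41033$ ($T = -1 + 41034 = 41033$)
$\frac{1}{61755 T} = \frac{1}{61755 \cdot 41033} = \frac{1}{61755} \cdot \frac{1}{41033} = \frac{1}{2533992915}$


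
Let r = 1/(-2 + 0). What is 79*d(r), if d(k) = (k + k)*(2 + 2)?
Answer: -316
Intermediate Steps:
r = -1/2 (r = 1/(-2) = -1/2 ≈ -0.50000)
d(k) = 8*k (d(k) = (2*k)*4 = 8*k)
79*d(r) = 79*(8*(-1/2)) = 79*(-4) = -316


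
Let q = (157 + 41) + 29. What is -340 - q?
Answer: -567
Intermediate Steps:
q = 227 (q = 198 + 29 = 227)
-340 - q = -340 - 1*227 = -340 - 227 = -567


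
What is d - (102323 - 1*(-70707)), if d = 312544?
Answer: 139514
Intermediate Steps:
d - (102323 - 1*(-70707)) = 312544 - (102323 - 1*(-70707)) = 312544 - (102323 + 70707) = 312544 - 1*173030 = 312544 - 173030 = 139514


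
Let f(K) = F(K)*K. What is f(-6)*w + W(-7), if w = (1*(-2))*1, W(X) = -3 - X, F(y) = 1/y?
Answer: 2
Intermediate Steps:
F(y) = 1/y
w = -2 (w = -2*1 = -2)
f(K) = 1 (f(K) = K/K = 1)
f(-6)*w + W(-7) = 1*(-2) + (-3 - 1*(-7)) = -2 + (-3 + 7) = -2 + 4 = 2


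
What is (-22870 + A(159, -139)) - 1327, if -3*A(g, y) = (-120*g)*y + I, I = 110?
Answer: -2724821/3 ≈ -9.0827e+5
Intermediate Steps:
A(g, y) = -110/3 + 40*g*y (A(g, y) = -((-120*g)*y + 110)/3 = -(-120*g*y + 110)/3 = -(110 - 120*g*y)/3 = -110/3 + 40*g*y)
(-22870 + A(159, -139)) - 1327 = (-22870 + (-110/3 + 40*159*(-139))) - 1327 = (-22870 + (-110/3 - 884040)) - 1327 = (-22870 - 2652230/3) - 1327 = -2720840/3 - 1327 = -2724821/3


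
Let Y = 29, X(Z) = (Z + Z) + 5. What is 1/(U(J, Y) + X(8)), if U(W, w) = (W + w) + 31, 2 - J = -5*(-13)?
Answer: 1/18 ≈ 0.055556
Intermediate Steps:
X(Z) = 5 + 2*Z (X(Z) = 2*Z + 5 = 5 + 2*Z)
J = -63 (J = 2 - (-5)*(-13) = 2 - 1*65 = 2 - 65 = -63)
U(W, w) = 31 + W + w
1/(U(J, Y) + X(8)) = 1/((31 - 63 + 29) + (5 + 2*8)) = 1/(-3 + (5 + 16)) = 1/(-3 + 21) = 1/18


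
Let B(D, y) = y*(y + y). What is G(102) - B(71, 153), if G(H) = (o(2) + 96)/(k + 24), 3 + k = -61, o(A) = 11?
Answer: -1872827/40 ≈ -46821.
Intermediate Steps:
B(D, y) = 2*y² (B(D, y) = y*(2*y) = 2*y²)
k = -64 (k = -3 - 61 = -64)
G(H) = -107/40 (G(H) = (11 + 96)/(-64 + 24) = 107/(-40) = 107*(-1/40) = -107/40)
G(102) - B(71, 153) = -107/40 - 2*153² = -107/40 - 2*23409 = -107/40 - 1*46818 = -107/40 - 46818 = -1872827/40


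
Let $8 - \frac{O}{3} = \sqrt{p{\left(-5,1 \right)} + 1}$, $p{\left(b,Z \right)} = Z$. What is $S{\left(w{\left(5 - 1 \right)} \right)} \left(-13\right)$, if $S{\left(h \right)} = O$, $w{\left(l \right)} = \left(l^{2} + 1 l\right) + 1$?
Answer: $-312 + 39 \sqrt{2} \approx -256.85$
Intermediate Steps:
$w{\left(l \right)} = 1 + l + l^{2}$ ($w{\left(l \right)} = \left(l^{2} + l\right) + 1 = \left(l + l^{2}\right) + 1 = 1 + l + l^{2}$)
$O = 24 - 3 \sqrt{2}$ ($O = 24 - 3 \sqrt{1 + 1} = 24 - 3 \sqrt{2} \approx 19.757$)
$S{\left(h \right)} = 24 - 3 \sqrt{2}$
$S{\left(w{\left(5 - 1 \right)} \right)} \left(-13\right) = \left(24 - 3 \sqrt{2}\right) \left(-13\right) = -312 + 39 \sqrt{2}$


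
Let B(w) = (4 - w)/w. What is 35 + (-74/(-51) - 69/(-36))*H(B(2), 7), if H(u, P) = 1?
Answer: 2609/68 ≈ 38.368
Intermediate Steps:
B(w) = (4 - w)/w
35 + (-74/(-51) - 69/(-36))*H(B(2), 7) = 35 + (-74/(-51) - 69/(-36))*1 = 35 + (-74*(-1/51) - 69*(-1/36))*1 = 35 + (74/51 + 23/12)*1 = 35 + (229/68)*1 = 35 + 229/68 = 2609/68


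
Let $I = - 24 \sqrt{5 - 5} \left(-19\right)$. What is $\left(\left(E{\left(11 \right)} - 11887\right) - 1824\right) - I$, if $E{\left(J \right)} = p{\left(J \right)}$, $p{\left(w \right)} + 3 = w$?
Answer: $-13703$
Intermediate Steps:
$p{\left(w \right)} = -3 + w$
$E{\left(J \right)} = -3 + J$
$I = 0$ ($I = - 24 \sqrt{0} \left(-19\right) = \left(-24\right) 0 \left(-19\right) = 0 \left(-19\right) = 0$)
$\left(\left(E{\left(11 \right)} - 11887\right) - 1824\right) - I = \left(\left(\left(-3 + 11\right) - 11887\right) - 1824\right) - 0 = \left(\left(8 - 11887\right) - 1824\right) + 0 = \left(-11879 - 1824\right) + 0 = -13703 + 0 = -13703$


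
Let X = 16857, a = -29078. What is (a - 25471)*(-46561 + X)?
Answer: 1620323496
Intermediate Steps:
(a - 25471)*(-46561 + X) = (-29078 - 25471)*(-46561 + 16857) = -54549*(-29704) = 1620323496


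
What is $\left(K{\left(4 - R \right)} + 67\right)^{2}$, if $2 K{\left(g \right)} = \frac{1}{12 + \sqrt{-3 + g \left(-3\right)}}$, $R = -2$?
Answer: $\frac{- 2211805 i + 431212 \sqrt{21}}{12 \left(- 41 i + 8 \sqrt{21}\right)} \approx 4493.9 - 1.8618 i$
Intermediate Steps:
$K{\left(g \right)} = \frac{1}{2 \left(12 + \sqrt{-3 - 3 g}\right)}$ ($K{\left(g \right)} = \frac{1}{2 \left(12 + \sqrt{-3 + g \left(-3\right)}\right)} = \frac{1}{2 \left(12 + \sqrt{-3 - 3 g}\right)}$)
$\left(K{\left(4 - R \right)} + 67\right)^{2} = \left(\frac{1}{2 \left(12 + \sqrt{3} \sqrt{-1 - \left(4 - -2\right)}\right)} + 67\right)^{2} = \left(\frac{1}{2 \left(12 + \sqrt{3} \sqrt{-1 - \left(4 + 2\right)}\right)} + 67\right)^{2} = \left(\frac{1}{2 \left(12 + \sqrt{3} \sqrt{-1 - 6}\right)} + 67\right)^{2} = \left(\frac{1}{2 \left(12 + \sqrt{3} \sqrt{-7}\right)} + 67\right)^{2} = \left(\frac{1}{2 \left(12 + \sqrt{3} i \sqrt{7}\right)} + 67\right)^{2} = \left(\frac{1}{2 \left(12 + i \sqrt{21}\right)} + 67\right)^{2} = \left(67 + \frac{1}{2 \left(12 + i \sqrt{21}\right)}\right)^{2}$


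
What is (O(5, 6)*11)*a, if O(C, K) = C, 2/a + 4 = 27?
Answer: 110/23 ≈ 4.7826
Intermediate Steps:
a = 2/23 (a = 2/(-4 + 27) = 2/23 ≈ 0.086957)
(O(5, 6)*11)*a = (5*11)*(2/23) = 55*(2/23) = 110/23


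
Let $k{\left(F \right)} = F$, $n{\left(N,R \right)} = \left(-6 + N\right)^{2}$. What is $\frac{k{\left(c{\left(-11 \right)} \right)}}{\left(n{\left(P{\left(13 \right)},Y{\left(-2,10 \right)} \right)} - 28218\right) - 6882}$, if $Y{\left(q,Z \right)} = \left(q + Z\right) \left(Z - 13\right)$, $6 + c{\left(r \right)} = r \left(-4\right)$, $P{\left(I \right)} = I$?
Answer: $- \frac{38}{35051} \approx -0.0010841$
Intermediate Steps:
$c{\left(r \right)} = -6 - 4 r$ ($c{\left(r \right)} = -6 + r \left(-4\right) = -6 - 4 r$)
$Y{\left(q,Z \right)} = \left(-13 + Z\right) \left(Z + q\right)$ ($Y{\left(q,Z \right)} = \left(Z + q\right) \left(-13 + Z\right) = \left(-13 + Z\right) \left(Z + q\right)$)
$\frac{k{\left(c{\left(-11 \right)} \right)}}{\left(n{\left(P{\left(13 \right)},Y{\left(-2,10 \right)} \right)} - 28218\right) - 6882} = \frac{-6 - -44}{\left(\left(-6 + 13\right)^{2} - 28218\right) - 6882} = \frac{-6 + 44}{\left(7^{2} - 28218\right) - 6882} = \frac{38}{\left(49 - 28218\right) - 6882} = \frac{38}{-28169 - 6882} = \frac{38}{-35051} = 38 \left(- \frac{1}{35051}\right) = - \frac{38}{35051}$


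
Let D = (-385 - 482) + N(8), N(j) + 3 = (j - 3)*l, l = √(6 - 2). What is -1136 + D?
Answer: -1996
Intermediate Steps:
l = 2 (l = √4 = 2)
N(j) = -9 + 2*j (N(j) = -3 + (j - 3)*2 = -3 + (-3 + j)*2 = -3 + (-6 + 2*j) = -9 + 2*j)
D = -860 (D = (-385 - 482) + (-9 + 2*8) = -867 + (-9 + 16) = -867 + 7 = -860)
-1136 + D = -1136 - 860 = -1996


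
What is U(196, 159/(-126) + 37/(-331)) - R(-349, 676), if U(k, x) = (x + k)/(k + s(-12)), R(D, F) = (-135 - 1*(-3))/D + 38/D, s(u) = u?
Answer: 703838563/892730832 ≈ 0.78841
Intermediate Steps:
R(D, F) = -94/D (R(D, F) = (-135 + 3)/D + 38/D = -132/D + 38/D = -94/D)
U(k, x) = (k + x)/(-12 + k) (U(k, x) = (x + k)/(k - 12) = (k + x)/(-12 + k))
U(196, 159/(-126) + 37/(-331)) - R(-349, 676) = (196 + (159/(-126) + 37/(-331)))/(-12 + 196) - (-94)/(-349) = (196 + (159*(-1/126) + 37*(-1/331)))/184 - (-94)*(-1)/349 = (196 + (-53/42 - 37/331))/184 - 1*94/349 = (196 - 19097/13902)/184 - 94/349 = (1/184)*(2705695/13902) - 94/349 = 2705695/2557968 - 94/349 = 703838563/892730832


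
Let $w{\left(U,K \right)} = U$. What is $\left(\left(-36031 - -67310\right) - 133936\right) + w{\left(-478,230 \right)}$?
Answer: $-103135$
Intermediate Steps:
$\left(\left(-36031 - -67310\right) - 133936\right) + w{\left(-478,230 \right)} = \left(\left(-36031 - -67310\right) - 133936\right) - 478 = \left(\left(-36031 + 67310\right) - 133936\right) - 478 = \left(31279 - 133936\right) - 478 = -102657 - 478 = -103135$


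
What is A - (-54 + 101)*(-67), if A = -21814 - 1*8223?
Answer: -26888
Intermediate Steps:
A = -30037 (A = -21814 - 8223 = -30037)
A - (-54 + 101)*(-67) = -30037 - (-54 + 101)*(-67) = -30037 - 47*(-67) = -30037 - 1*(-3149) = -30037 + 3149 = -26888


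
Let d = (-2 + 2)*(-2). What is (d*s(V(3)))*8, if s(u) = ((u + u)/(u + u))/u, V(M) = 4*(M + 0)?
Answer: 0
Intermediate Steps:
V(M) = 4*M
d = 0 (d = 0*(-2) = 0)
s(u) = 1/u (s(u) = ((2*u)/((2*u)))/u = ((2*u)*(1/(2*u)))/u = 1/u)
(d*s(V(3)))*8 = (0/((4*3)))*8 = (0/12)*8 = (0*(1/12))*8 = 0*8 = 0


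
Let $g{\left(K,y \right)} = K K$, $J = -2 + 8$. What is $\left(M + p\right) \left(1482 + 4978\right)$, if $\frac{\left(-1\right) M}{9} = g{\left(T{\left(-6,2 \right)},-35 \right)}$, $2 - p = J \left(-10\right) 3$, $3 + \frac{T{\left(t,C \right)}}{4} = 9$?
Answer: $-32312920$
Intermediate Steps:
$J = 6$
$T{\left(t,C \right)} = 24$ ($T{\left(t,C \right)} = -12 + 4 \cdot 9 = -12 + 36 = 24$)
$p = 182$ ($p = 2 - 6 \left(-10\right) 3 = 2 - \left(-60\right) 3 = 2 - -180 = 2 + 180 = 182$)
$g{\left(K,y \right)} = K^{2}$
$M = -5184$ ($M = - 9 \cdot 24^{2} = \left(-9\right) 576 = -5184$)
$\left(M + p\right) \left(1482 + 4978\right) = \left(-5184 + 182\right) \left(1482 + 4978\right) = \left(-5002\right) 6460 = -32312920$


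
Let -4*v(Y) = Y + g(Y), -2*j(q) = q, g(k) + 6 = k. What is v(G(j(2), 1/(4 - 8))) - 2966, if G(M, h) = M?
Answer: -2964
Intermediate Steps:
g(k) = -6 + k
j(q) = -q/2
v(Y) = 3/2 - Y/2 (v(Y) = -(Y + (-6 + Y))/4 = -(-6 + 2*Y)/4 = 3/2 - Y/2)
v(G(j(2), 1/(4 - 8))) - 2966 = (3/2 - (-1)*2/4) - 2966 = (3/2 - ½*(-1)) - 2966 = (3/2 + ½) - 2966 = 2 - 2966 = -2964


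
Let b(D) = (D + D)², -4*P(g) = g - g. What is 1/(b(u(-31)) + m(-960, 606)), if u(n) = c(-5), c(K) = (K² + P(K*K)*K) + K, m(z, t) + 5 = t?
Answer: 1/2201 ≈ 0.00045434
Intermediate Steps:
m(z, t) = -5 + t
P(g) = 0 (P(g) = -(g - g)/4 = -¼*0 = 0)
c(K) = K + K² (c(K) = (K² + 0*K) + K = (K² + 0) + K = K² + K = K + K²)
u(n) = 20 (u(n) = -5*(1 - 5) = -5*(-4) = 20)
b(D) = 4*D² (b(D) = (2*D)² = 4*D²)
1/(b(u(-31)) + m(-960, 606)) = 1/(4*20² + (-5 + 606)) = 1/(4*400 + 601) = 1/(1600 + 601) = 1/2201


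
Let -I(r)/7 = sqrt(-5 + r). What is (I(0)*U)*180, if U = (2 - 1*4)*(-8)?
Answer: -20160*I*sqrt(5) ≈ -45079.0*I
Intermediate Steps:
I(r) = -7*sqrt(-5 + r)
U = 16 (U = (2 - 4)*(-8) = -2*(-8) = 16)
(I(0)*U)*180 = (-7*sqrt(-5 + 0)*16)*180 = (-7*I*sqrt(5)*16)*180 = -112*I*sqrt(5)*180 = -20160*I*sqrt(5)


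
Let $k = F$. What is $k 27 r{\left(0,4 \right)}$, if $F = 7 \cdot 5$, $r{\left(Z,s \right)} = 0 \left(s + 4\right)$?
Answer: $0$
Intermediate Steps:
$r{\left(Z,s \right)} = 0$ ($r{\left(Z,s \right)} = 0 \left(4 + s\right) = 0$)
$F = 35$
$k = 35$
$k 27 r{\left(0,4 \right)} = 35 \cdot 27 \cdot 0 = 945 \cdot 0 = 0$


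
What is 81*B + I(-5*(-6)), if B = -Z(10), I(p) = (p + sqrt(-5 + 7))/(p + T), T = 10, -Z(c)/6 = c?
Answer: 19443/4 + sqrt(2)/40 ≈ 4860.8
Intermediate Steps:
Z(c) = -6*c
I(p) = (p + sqrt(2))/(10 + p) (I(p) = (p + sqrt(-5 + 7))/(p + 10) = (p + sqrt(2))/(10 + p))
B = 60 (B = -(-6)*10 = -1*(-60) = 60)
81*B + I(-5*(-6)) = 81*60 + (-5*(-6) + sqrt(2))/(10 - 5*(-6)) = 4860 + (30 + sqrt(2))/(10 + 30) = 4860 + (30 + sqrt(2))/40 = 4860 + (3/4 + sqrt(2)/40) = 19443/4 + sqrt(2)/40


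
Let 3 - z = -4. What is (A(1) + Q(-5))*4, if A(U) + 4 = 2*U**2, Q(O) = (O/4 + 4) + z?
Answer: 31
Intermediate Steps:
z = 7 (z = 3 - 1*(-4) = 3 + 4 = 7)
Q(O) = 11 + O/4 (Q(O) = (O/4 + 4) + 7 = (4 + O/4) + 7 = 11 + O/4)
A(U) = -4 + 2*U**2
(A(1) + Q(-5))*4 = ((-4 + 2*1**2) + (11 + (1/4)*(-5)))*4 = ((-4 + 2*1) + (11 - 5/4))*4 = ((-4 + 2) + 39/4)*4 = (-2 + 39/4)*4 = (31/4)*4 = 31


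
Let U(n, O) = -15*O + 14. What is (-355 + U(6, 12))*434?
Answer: -226114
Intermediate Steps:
U(n, O) = 14 - 15*O
(-355 + U(6, 12))*434 = (-355 + (14 - 15*12))*434 = (-355 + (14 - 180))*434 = (-355 - 166)*434 = -521*434 = -226114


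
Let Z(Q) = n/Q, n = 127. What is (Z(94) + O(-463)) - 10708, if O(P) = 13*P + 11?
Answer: -1571177/94 ≈ -16715.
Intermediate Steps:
O(P) = 11 + 13*P
Z(Q) = 127/Q
(Z(94) + O(-463)) - 10708 = (127/94 + (11 + 13*(-463))) - 10708 = (127*(1/94) + (11 - 6019)) - 10708 = (127/94 - 6008) - 10708 = -564625/94 - 10708 = -1571177/94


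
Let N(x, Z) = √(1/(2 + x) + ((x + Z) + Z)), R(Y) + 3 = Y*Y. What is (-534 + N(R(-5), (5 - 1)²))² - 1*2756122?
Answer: -2756122 + (6408 - √7782)²/144 ≈ -2.4788e+6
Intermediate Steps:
R(Y) = -3 + Y² (R(Y) = -3 + Y*Y = -3 + Y²)
N(x, Z) = √(x + 1/(2 + x) + 2*Z) (N(x, Z) = √(1/(2 + x) + ((Z + x) + Z)) = √(1/(2 + x) + (x + 2*Z)) = √(x + 1/(2 + x) + 2*Z))
(-534 + N(R(-5), (5 - 1)²))² - 1*2756122 = (-534 + √((1 + (2 + (-3 + (-5)²))*((-3 + (-5)²) + 2*(5 - 1)²))/(2 + (-3 + (-5)²))))² - 1*2756122 = (-534 + √((1 + (2 + (-3 + 25))*((-3 + 25) + 2*4²))/(2 + (-3 + 25))))² - 2756122 = (-534 + √((1 + (2 + 22)*(22 + 2*16))/(2 + 22)))² - 2756122 = (-534 + √((1 + 24*(22 + 32))/24))² - 2756122 = (-534 + √((1 + 24*54)/24))² - 2756122 = (-534 + √((1 + 1296)/24))² - 2756122 = (-534 + √((1/24)*1297))² - 2756122 = (-534 + √(1297/24))² - 2756122 = (-534 + √7782/12)² - 2756122 = -2756122 + (-534 + √7782/12)²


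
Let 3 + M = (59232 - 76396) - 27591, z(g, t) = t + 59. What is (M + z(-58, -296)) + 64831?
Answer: 19836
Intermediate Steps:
z(g, t) = 59 + t
M = -44758 (M = -3 + ((59232 - 76396) - 27591) = -3 + (-17164 - 27591) = -3 - 44755 = -44758)
(M + z(-58, -296)) + 64831 = (-44758 + (59 - 296)) + 64831 = (-44758 - 237) + 64831 = -44995 + 64831 = 19836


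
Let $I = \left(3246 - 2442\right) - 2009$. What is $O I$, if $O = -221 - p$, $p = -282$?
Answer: $-73505$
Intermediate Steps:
$I = -1205$ ($I = 804 - 2009 = -1205$)
$O = 61$ ($O = -221 - -282 = -221 + 282 = 61$)
$O I = 61 \left(-1205\right) = -73505$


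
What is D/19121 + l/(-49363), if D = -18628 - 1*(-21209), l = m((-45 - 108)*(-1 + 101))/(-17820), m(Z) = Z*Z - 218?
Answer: 3373201956541/8409881013930 ≈ 0.40110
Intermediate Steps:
m(Z) = -218 + Z² (m(Z) = Z² - 218 = -218 + Z²)
l = -117044891/8910 (l = (-218 + ((-45 - 108)*(-1 + 101))²)/(-17820) = (-218 + (-153*100)²)*(-1/17820) = (-218 + (-15300)²)*(-1/17820) = (-218 + 234090000)*(-1/17820) = 234089782*(-1/17820) = -117044891/8910 ≈ -13136.)
D = 2581 (D = -18628 + 21209 = 2581)
D/19121 + l/(-49363) = 2581/19121 - 117044891/8910/(-49363) = 2581*(1/19121) - 117044891/8910*(-1/49363) = 2581/19121 + 117044891/439824330 = 3373201956541/8409881013930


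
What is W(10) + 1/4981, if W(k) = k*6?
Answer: 298861/4981 ≈ 60.000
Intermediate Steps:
W(k) = 6*k
W(10) + 1/4981 = 6*10 + 1/4981 = 60 + 1/4981 = 298861/4981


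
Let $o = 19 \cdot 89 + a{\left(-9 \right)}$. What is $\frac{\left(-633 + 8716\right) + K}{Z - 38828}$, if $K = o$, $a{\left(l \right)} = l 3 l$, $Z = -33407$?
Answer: $- \frac{10017}{72235} \approx -0.13867$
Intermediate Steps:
$a{\left(l \right)} = 3 l^{2}$ ($a{\left(l \right)} = 3 l l = 3 l^{2}$)
$o = 1934$ ($o = 19 \cdot 89 + 3 \left(-9\right)^{2} = 1691 + 3 \cdot 81 = 1691 + 243 = 1934$)
$K = 1934$
$\frac{\left(-633 + 8716\right) + K}{Z - 38828} = \frac{\left(-633 + 8716\right) + 1934}{-33407 - 38828} = \frac{8083 + 1934}{-72235} = 10017 \left(- \frac{1}{72235}\right) = - \frac{10017}{72235}$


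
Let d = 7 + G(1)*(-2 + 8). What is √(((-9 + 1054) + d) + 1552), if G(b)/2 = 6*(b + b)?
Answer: 2*√687 ≈ 52.421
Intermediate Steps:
G(b) = 24*b (G(b) = 2*(6*(b + b)) = 2*(6*(2*b)) = 2*(12*b) = 24*b)
d = 151 (d = 7 + (24*1)*(-2 + 8) = 7 + 24*6 = 7 + 144 = 151)
√(((-9 + 1054) + d) + 1552) = √(((-9 + 1054) + 151) + 1552) = √((1045 + 151) + 1552) = √(1196 + 1552) = √2748 = 2*√687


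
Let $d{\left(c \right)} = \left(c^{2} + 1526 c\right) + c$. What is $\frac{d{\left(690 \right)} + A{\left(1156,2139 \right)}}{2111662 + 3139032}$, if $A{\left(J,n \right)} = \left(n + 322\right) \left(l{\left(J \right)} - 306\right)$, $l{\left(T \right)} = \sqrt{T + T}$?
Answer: $\frac{388332}{2625347} + \frac{41837 \sqrt{2}}{2625347} \approx 0.17045$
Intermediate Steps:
$l{\left(T \right)} = \sqrt{2} \sqrt{T}$ ($l{\left(T \right)} = \sqrt{2 T} = \sqrt{2} \sqrt{T}$)
$A{\left(J,n \right)} = \left(-306 + \sqrt{2} \sqrt{J}\right) \left(322 + n\right)$ ($A{\left(J,n \right)} = \left(n + 322\right) \left(\sqrt{2} \sqrt{J} - 306\right) = \left(322 + n\right) \left(-306 + \sqrt{2} \sqrt{J}\right) = \left(-306 + \sqrt{2} \sqrt{J}\right) \left(322 + n\right)$)
$d{\left(c \right)} = c^{2} + 1527 c$
$\frac{d{\left(690 \right)} + A{\left(1156,2139 \right)}}{2111662 + 3139032} = \frac{690 \left(1527 + 690\right) + \left(-98532 - 654534 + 322 \sqrt{2} \sqrt{1156} + 2139 \sqrt{2} \sqrt{1156}\right)}{2111662 + 3139032} = \frac{690 \cdot 2217 + \left(-98532 - 654534 + 322 \sqrt{2} \cdot 34 + 2139 \sqrt{2} \cdot 34\right)}{5250694} = \left(1529730 + \left(-98532 - 654534 + 10948 \sqrt{2} + 72726 \sqrt{2}\right)\right) \frac{1}{5250694} = \left(1529730 - \left(753066 - 83674 \sqrt{2}\right)\right) \frac{1}{5250694} = \left(776664 + 83674 \sqrt{2}\right) \frac{1}{5250694} = \frac{388332}{2625347} + \frac{41837 \sqrt{2}}{2625347}$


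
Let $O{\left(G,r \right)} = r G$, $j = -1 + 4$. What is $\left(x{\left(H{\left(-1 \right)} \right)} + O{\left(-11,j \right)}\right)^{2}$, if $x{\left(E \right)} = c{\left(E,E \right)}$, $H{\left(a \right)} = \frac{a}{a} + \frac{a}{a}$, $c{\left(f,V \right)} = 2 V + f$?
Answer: $729$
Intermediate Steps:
$c{\left(f,V \right)} = f + 2 V$
$H{\left(a \right)} = 2$ ($H{\left(a \right)} = 1 + 1 = 2$)
$j = 3$
$x{\left(E \right)} = 3 E$ ($x{\left(E \right)} = E + 2 E = 3 E$)
$O{\left(G,r \right)} = G r$
$\left(x{\left(H{\left(-1 \right)} \right)} + O{\left(-11,j \right)}\right)^{2} = \left(3 \cdot 2 - 33\right)^{2} = \left(6 - 33\right)^{2} = \left(-27\right)^{2} = 729$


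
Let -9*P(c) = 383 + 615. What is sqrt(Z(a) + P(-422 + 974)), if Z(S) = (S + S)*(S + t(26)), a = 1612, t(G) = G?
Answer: sqrt(47527210)/3 ≈ 2298.0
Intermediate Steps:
P(c) = -998/9 (P(c) = -(383 + 615)/9 = -1/9*998 = -998/9)
Z(S) = 2*S*(26 + S) (Z(S) = (S + S)*(S + 26) = (2*S)*(26 + S) = 2*S*(26 + S))
sqrt(Z(a) + P(-422 + 974)) = sqrt(2*1612*(26 + 1612) - 998/9) = sqrt(2*1612*1638 - 998/9) = sqrt(5280912 - 998/9) = sqrt(47527210/9) = sqrt(47527210)/3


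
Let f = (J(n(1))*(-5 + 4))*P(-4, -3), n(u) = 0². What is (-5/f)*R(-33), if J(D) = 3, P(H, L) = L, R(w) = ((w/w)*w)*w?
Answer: -605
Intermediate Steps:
n(u) = 0
R(w) = w² (R(w) = (1*w)*w = w*w = w²)
f = 9 (f = (3*(-5 + 4))*(-3) = (3*(-1))*(-3) = -3*(-3) = 9)
(-5/f)*R(-33) = -5/9*(-33)² = -5*⅑*1089 = -5/9*1089 = -605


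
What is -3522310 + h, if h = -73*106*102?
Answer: -4311586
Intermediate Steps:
h = -789276 (h = -7738*102 = -789276)
-3522310 + h = -3522310 - 789276 = -4311586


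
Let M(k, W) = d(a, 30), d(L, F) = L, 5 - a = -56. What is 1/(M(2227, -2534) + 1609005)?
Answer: 1/1609066 ≈ 6.2148e-7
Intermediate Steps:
a = 61 (a = 5 - 1*(-56) = 5 + 56 = 61)
M(k, W) = 61
1/(M(2227, -2534) + 1609005) = 1/(61 + 1609005) = 1/1609066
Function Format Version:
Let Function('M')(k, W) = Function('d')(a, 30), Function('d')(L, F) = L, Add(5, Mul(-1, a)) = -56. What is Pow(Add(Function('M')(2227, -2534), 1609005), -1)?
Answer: Rational(1, 1609066) ≈ 6.2148e-7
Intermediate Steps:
a = 61 (a = Add(5, Mul(-1, -56)) = Add(5, 56) = 61)
Function('M')(k, W) = 61
Pow(Add(Function('M')(2227, -2534), 1609005), -1) = Pow(Add(61, 1609005), -1) = Pow(1609066, -1) = Rational(1, 1609066)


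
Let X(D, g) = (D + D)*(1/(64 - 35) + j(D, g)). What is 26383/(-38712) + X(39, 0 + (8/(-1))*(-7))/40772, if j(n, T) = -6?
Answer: -7929330583/11443151064 ≈ -0.69293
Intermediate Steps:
X(D, g) = -346*D/29 (X(D, g) = (D + D)*(1/(64 - 35) - 6) = (2*D)*(1/29 - 6) = (2*D)*(-173/29) = -346*D/29)
26383/(-38712) + X(39, 0 + (8/(-1))*(-7))/40772 = 26383/(-38712) - 346/29*39/40772 = 26383*(-1/38712) - 13494/29*1/40772 = -26383/38712 - 6747/591194 = -7929330583/11443151064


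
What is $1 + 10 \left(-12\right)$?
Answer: $-119$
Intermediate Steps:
$1 + 10 \left(-12\right) = 1 - 120 = -119$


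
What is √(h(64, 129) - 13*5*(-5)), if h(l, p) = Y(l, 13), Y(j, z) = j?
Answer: √389 ≈ 19.723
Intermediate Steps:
h(l, p) = l
√(h(64, 129) - 13*5*(-5)) = √(64 - 13*5*(-5)) = √(64 - 65*(-5)) = √(64 + 325) = √389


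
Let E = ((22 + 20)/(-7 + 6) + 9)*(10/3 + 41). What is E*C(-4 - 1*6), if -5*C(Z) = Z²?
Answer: 29260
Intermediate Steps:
C(Z) = -Z²/5
E = -1463 (E = (42/(-1) + 9)*(10*(⅓) + 41) = (42*(-1) + 9)*(10/3 + 41) = (-42 + 9)*(133/3) = -33*133/3 = -1463)
E*C(-4 - 1*6) = -(-1463)*(-4 - 1*6)²/5 = -(-1463)*(-4 - 6)²/5 = -(-1463)*(-10)²/5 = -(-1463)*100/5 = -1463*(-20) = 29260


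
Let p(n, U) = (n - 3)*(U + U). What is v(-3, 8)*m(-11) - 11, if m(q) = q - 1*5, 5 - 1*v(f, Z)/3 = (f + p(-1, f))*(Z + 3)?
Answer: 10837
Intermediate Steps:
p(n, U) = 2*U*(-3 + n) (p(n, U) = (-3 + n)*(2*U) = 2*U*(-3 + n))
v(f, Z) = 15 + 21*f*(3 + Z) (v(f, Z) = 15 - 3*(f + 2*f*(-3 - 1))*(Z + 3) = 15 - 3*(f + 2*f*(-4))*(3 + Z) = 15 - 3*(f - 8*f)*(3 + Z) = 15 - 3*(-7*f)*(3 + Z) = 15 - (-21)*f*(3 + Z) = 15 + 21*f*(3 + Z))
m(q) = -5 + q (m(q) = q - 5 = -5 + q)
v(-3, 8)*m(-11) - 11 = (15 + 63*(-3) + 21*8*(-3))*(-5 - 11) - 11 = (15 - 189 - 504)*(-16) - 11 = -678*(-16) - 11 = 10848 - 11 = 10837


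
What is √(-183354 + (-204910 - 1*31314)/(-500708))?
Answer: I*√2873018016344554/125177 ≈ 428.2*I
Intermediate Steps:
√(-183354 + (-204910 - 1*31314)/(-500708)) = √(-183354 + (-204910 - 31314)*(-1/500708)) = √(-183354 - 236224*(-1/500708)) = √(-183354 + 59056/125177) = √(-22951644602/125177) = I*√2873018016344554/125177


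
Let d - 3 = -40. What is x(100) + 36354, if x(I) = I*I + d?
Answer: 46317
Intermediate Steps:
d = -37 (d = 3 - 40 = -37)
x(I) = -37 + I² (x(I) = I*I - 37 = I² - 37 = -37 + I²)
x(100) + 36354 = (-37 + 100²) + 36354 = (-37 + 10000) + 36354 = 9963 + 36354 = 46317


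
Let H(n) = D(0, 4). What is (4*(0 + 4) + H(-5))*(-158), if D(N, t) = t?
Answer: -3160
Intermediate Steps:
H(n) = 4
(4*(0 + 4) + H(-5))*(-158) = (4*(0 + 4) + 4)*(-158) = (4*4 + 4)*(-158) = (16 + 4)*(-158) = 20*(-158) = -3160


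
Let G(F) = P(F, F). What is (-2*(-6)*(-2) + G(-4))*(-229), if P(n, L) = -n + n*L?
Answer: 916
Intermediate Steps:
P(n, L) = -n + L*n
G(F) = F*(-1 + F)
(-2*(-6)*(-2) + G(-4))*(-229) = (-2*(-6)*(-2) - 4*(-1 - 4))*(-229) = (12*(-2) - 4*(-5))*(-229) = (-24 + 20)*(-229) = -4*(-229) = 916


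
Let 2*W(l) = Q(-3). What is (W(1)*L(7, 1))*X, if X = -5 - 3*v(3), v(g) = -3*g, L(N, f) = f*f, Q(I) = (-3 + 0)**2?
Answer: 99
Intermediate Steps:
Q(I) = 9 (Q(I) = (-3)**2 = 9)
L(N, f) = f**2
W(l) = 9/2 (W(l) = (1/2)*9 = 9/2)
X = 22 (X = -5 - (-9)*3 = -5 - 3*(-9) = -5 + 27 = 22)
(W(1)*L(7, 1))*X = ((9/2)*1**2)*22 = ((9/2)*1)*22 = (9/2)*22 = 99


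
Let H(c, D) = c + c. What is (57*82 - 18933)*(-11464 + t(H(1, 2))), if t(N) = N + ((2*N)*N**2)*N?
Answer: 162980370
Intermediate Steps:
H(c, D) = 2*c
t(N) = N + 2*N**4 (t(N) = N + (2*N**3)*N = N + 2*N**4)
(57*82 - 18933)*(-11464 + t(H(1, 2))) = (57*82 - 18933)*(-11464 + (2*1 + 2*(2*1)**4)) = (4674 - 18933)*(-11464 + (2 + 2*2**4)) = -14259*(-11464 + (2 + 2*16)) = -14259*(-11464 + (2 + 32)) = -14259*(-11464 + 34) = -14259*(-11430) = 162980370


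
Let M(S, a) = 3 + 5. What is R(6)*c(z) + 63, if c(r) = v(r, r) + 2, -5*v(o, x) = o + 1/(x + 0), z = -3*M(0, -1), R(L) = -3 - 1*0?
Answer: 1703/40 ≈ 42.575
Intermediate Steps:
M(S, a) = 8
R(L) = -3 (R(L) = -3 + 0 = -3)
z = -24 (z = -3*8 = -24)
v(o, x) = -o/5 - 1/(5*x) (v(o, x) = -(o + 1/(x + 0))/5 = -(o + 1/x)/5 = -o/5 - 1/(5*x))
c(r) = 2 + (-1 - r²)/(5*r) (c(r) = (-1 - r*r)/(5*r) + 2 = (-1 - r²)/(5*r) + 2 = 2 + (-1 - r²)/(5*r))
R(6)*c(z) + 63 = -3*(2 - ⅕*(-24) - ⅕/(-24)) + 63 = -3*(2 + 24/5 - ⅕*(-1/24)) + 63 = -3*(2 + 24/5 + 1/120) + 63 = -3*817/120 + 63 = -817/40 + 63 = 1703/40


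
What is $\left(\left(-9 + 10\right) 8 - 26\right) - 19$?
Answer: $-37$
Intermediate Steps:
$\left(\left(-9 + 10\right) 8 - 26\right) - 19 = \left(1 \cdot 8 - 26\right) - 19 = \left(8 - 26\right) - 19 = -18 - 19 = -37$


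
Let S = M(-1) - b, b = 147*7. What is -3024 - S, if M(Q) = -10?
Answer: -1985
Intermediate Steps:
b = 1029
S = -1039 (S = -10 - 1*1029 = -10 - 1029 = -1039)
-3024 - S = -3024 - 1*(-1039) = -3024 + 1039 = -1985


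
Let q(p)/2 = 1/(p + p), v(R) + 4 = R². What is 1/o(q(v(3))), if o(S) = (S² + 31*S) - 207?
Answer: -25/5019 ≈ -0.0049811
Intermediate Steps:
v(R) = -4 + R²
q(p) = 1/p (q(p) = 2/(p + p) = 2/((2*p)) = 2*(1/(2*p)) = 1/p)
o(S) = -207 + S² + 31*S
1/o(q(v(3))) = 1/(-207 + (1/(-4 + 3²))² + 31/(-4 + 3²)) = 1/(-207 + (1/(-4 + 9))² + 31/(-4 + 9)) = 1/(-207 + (1/5)² + 31/5) = 1/(-207 + (⅕)² + 31*(⅕)) = 1/(-207 + 1/25 + 31/5) = 1/(-5019/25) = -25/5019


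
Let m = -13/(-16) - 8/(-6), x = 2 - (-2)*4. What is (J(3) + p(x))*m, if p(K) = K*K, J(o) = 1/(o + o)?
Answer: 61903/288 ≈ 214.94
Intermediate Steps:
x = 10 (x = 2 - 1*(-8) = 2 + 8 = 10)
J(o) = 1/(2*o)
p(K) = K²
m = 103/48 (m = -13*(-1/16) - 8*(-⅙) = 13/16 + 4/3 = 103/48 ≈ 2.1458)
(J(3) + p(x))*m = ((½)/3 + 10²)*(103/48) = ((½)*(⅓) + 100)*(103/48) = (⅙ + 100)*(103/48) = (601/6)*(103/48) = 61903/288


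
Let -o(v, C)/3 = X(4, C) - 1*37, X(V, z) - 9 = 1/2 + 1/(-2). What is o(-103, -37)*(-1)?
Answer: -84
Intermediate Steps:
X(V, z) = 9 (X(V, z) = 9 + (1/2 + 1/(-2)) = 9 + (1*(½) + 1*(-½)) = 9 + (½ - ½) = 9 + 0 = 9)
o(v, C) = 84 (o(v, C) = -3*(9 - 1*37) = -3*(9 - 37) = -3*(-28) = 84)
o(-103, -37)*(-1) = 84*(-1) = -84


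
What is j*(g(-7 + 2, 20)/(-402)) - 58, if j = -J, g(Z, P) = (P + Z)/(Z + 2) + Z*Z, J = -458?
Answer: -16238/201 ≈ -80.786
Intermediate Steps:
g(Z, P) = Z² + (P + Z)/(2 + Z) (g(Z, P) = (P + Z)/(2 + Z) + Z² = Z² + (P + Z)/(2 + Z))
j = 458 (j = -1*(-458) = 458)
j*(g(-7 + 2, 20)/(-402)) - 58 = 458*(((20 + (-7 + 2) + (-7 + 2)³ + 2*(-7 + 2)²)/(2 + (-7 + 2)))/(-402)) - 58 = 458*(((20 - 5 + (-5)³ + 2*(-5)²)/(2 - 5))*(-1/402)) - 58 = 458*(((20 - 5 - 125 + 2*25)/(-3))*(-1/402)) - 58 = 458*(-(20 - 5 - 125 + 50)/3*(-1/402)) - 58 = 458*(-⅓*(-60)*(-1/402)) - 58 = 458*(20*(-1/402)) - 58 = 458*(-10/201) - 58 = -4580/201 - 58 = -16238/201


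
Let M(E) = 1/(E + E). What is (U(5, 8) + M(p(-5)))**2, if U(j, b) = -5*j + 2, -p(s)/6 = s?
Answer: 1901641/3600 ≈ 528.23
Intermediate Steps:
p(s) = -6*s
U(j, b) = 2 - 5*j
M(E) = 1/(2*E)
(U(5, 8) + M(p(-5)))**2 = ((2 - 5*5) + 1/(2*((-6*(-5)))))**2 = ((2 - 25) + (1/2)/30)**2 = (-23 + (1/2)*(1/30))**2 = (-23 + 1/60)**2 = (-1379/60)**2 = 1901641/3600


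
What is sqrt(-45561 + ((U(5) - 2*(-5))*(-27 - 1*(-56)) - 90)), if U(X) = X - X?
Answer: I*sqrt(45361) ≈ 212.98*I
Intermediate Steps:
U(X) = 0
sqrt(-45561 + ((U(5) - 2*(-5))*(-27 - 1*(-56)) - 90)) = sqrt(-45561 + ((0 - 2*(-5))*(-27 - 1*(-56)) - 90)) = sqrt(-45561 + ((0 + 10)*(-27 + 56) - 90)) = sqrt(-45561 + (10*29 - 90)) = sqrt(-45561 + (290 - 90)) = sqrt(-45561 + 200) = sqrt(-45361) = I*sqrt(45361)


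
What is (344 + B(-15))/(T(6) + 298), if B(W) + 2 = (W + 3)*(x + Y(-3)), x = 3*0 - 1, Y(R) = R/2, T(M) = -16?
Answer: 62/47 ≈ 1.3191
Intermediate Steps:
Y(R) = R/2 (Y(R) = R*(½) = R/2)
x = -1 (x = 0 - 1 = -1)
B(W) = -19/2 - 5*W/2 (B(W) = -2 + (W + 3)*(-1 + (½)*(-3)) = -2 + (3 + W)*(-1 - 3/2) = -2 + (3 + W)*(-5/2) = -2 + (-15/2 - 5*W/2) = -19/2 - 5*W/2)
(344 + B(-15))/(T(6) + 298) = (344 + (-19/2 - 5/2*(-15)))/(-16 + 298) = (344 + (-19/2 + 75/2))/282 = (344 + 28)*(1/282) = 372*(1/282) = 62/47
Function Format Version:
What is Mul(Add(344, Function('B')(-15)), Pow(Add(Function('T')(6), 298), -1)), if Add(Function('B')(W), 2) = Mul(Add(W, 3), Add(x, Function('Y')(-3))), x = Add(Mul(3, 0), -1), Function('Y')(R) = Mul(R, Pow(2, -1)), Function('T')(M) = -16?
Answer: Rational(62, 47) ≈ 1.3191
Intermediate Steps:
Function('Y')(R) = Mul(Rational(1, 2), R) (Function('Y')(R) = Mul(R, Rational(1, 2)) = Mul(Rational(1, 2), R))
x = -1 (x = Add(0, -1) = -1)
Function('B')(W) = Add(Rational(-19, 2), Mul(Rational(-5, 2), W)) (Function('B')(W) = Add(-2, Mul(Add(W, 3), Add(-1, Mul(Rational(1, 2), -3)))) = Add(-2, Mul(Add(3, W), Add(-1, Rational(-3, 2)))) = Add(-2, Mul(Add(3, W), Rational(-5, 2))) = Add(-2, Add(Rational(-15, 2), Mul(Rational(-5, 2), W))) = Add(Rational(-19, 2), Mul(Rational(-5, 2), W)))
Mul(Add(344, Function('B')(-15)), Pow(Add(Function('T')(6), 298), -1)) = Mul(Add(344, Add(Rational(-19, 2), Mul(Rational(-5, 2), -15))), Pow(Add(-16, 298), -1)) = Mul(Add(344, Add(Rational(-19, 2), Rational(75, 2))), Pow(282, -1)) = Mul(Add(344, 28), Rational(1, 282)) = Mul(372, Rational(1, 282)) = Rational(62, 47)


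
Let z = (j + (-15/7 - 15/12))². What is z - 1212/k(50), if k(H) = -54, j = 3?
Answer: 159457/7056 ≈ 22.599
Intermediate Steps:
z = 121/784 (z = (3 + (-15/7 - 15/12))² = (3 + (-15*⅐ - 15*1/12))² = (3 + (-15/7 - 5/4))² = (3 - 95/28)² = (-11/28)² = 121/784 ≈ 0.15434)
z - 1212/k(50) = 121/784 - 1212/(-54) = 121/784 - 1212*(-1/54) = 121/784 + 202/9 = 159457/7056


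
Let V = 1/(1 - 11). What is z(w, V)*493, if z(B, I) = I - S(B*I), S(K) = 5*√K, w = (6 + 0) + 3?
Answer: -493/10 - 1479*I*√10/2 ≈ -49.3 - 2338.5*I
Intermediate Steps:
V = -⅒ (V = 1/(-10) = -⅒ ≈ -0.10000)
w = 9 (w = 6 + 3 = 9)
z(B, I) = I - 5*√(B*I)
z(w, V)*493 = (-⅒ - 5*3*I*√10/10)*493 = (-⅒ - 3*I*√10/2)*493 = -493/10 - 1479*I*√10/2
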